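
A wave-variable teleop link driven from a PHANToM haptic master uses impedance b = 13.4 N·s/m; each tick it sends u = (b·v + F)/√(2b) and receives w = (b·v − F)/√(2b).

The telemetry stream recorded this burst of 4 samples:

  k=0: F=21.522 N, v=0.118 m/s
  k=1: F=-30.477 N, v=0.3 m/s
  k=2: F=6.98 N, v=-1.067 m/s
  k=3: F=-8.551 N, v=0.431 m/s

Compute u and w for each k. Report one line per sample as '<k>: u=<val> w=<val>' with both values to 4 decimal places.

0: u=4.4628 w=-3.8519
1: u=-5.1106 w=6.6637
2: u=-1.4136 w=-4.1102
3: u=-0.5362 w=2.7674

k=0: b·v=13.4×0.118=1.5812; √(2b)=5.1769; u=(1.5812+21.522)/5.1769=4.4628, w=(1.5812−21.522)/5.1769=-3.8519
k=1: b·v=13.4×0.3=4.0200; √(2b)=5.1769; u=(4.0200+(-30.477))/5.1769=-5.1106, w=(4.0200−(-30.477))/5.1769=6.6637
k=2: b·v=13.4×(-1.067)=-14.2978; √(2b)=5.1769; u=(-14.2978+6.98)/5.1769=-1.4136, w=(-14.2978−6.98)/5.1769=-4.1102
k=3: b·v=13.4×0.431=5.7754; √(2b)=5.1769; u=(5.7754+(-8.551))/5.1769=-0.5362, w=(5.7754−(-8.551))/5.1769=2.7674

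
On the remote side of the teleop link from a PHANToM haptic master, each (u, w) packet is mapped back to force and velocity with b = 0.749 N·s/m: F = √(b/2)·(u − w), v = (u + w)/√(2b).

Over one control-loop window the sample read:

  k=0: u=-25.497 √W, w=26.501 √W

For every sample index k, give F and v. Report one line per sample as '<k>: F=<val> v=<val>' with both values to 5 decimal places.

k=0: u−w=-51.99800, u+w=1.00400; √(b/2)=0.61196, √(2b)=1.22393; F=0.61196×(-51.998)=-31.82091, v=1.00400/1.22393=0.82031

0: F=-31.82091 v=0.82031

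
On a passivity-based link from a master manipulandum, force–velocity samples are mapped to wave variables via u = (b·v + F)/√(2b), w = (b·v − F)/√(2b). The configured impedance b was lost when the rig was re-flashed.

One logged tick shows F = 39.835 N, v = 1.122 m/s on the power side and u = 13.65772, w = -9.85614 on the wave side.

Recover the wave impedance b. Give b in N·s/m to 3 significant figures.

u + w = 3.8016;  u + w = √(2b)·v, so √(2b) = 3.8016/1.122 = 3.3882.
b = (√(2b))²/2 = 11.4800/2 = 5.7400.
(Check via u − w = 2F/√(2b): u − w = 23.5139, 2F/√(2b) = 23.5138.)

b = 5.74 N·s/m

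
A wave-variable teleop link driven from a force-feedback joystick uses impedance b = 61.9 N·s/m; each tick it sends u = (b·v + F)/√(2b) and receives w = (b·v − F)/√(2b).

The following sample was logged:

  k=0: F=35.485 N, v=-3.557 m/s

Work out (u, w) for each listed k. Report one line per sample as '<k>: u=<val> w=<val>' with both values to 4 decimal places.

k=0: b·v=61.9×(-3.557)=-220.1783; √(2b)=11.1265; u=(-220.1783+35.485)/11.1265=-16.5993, w=(-220.1783−35.485)/11.1265=-22.9778

0: u=-16.5993 w=-22.9778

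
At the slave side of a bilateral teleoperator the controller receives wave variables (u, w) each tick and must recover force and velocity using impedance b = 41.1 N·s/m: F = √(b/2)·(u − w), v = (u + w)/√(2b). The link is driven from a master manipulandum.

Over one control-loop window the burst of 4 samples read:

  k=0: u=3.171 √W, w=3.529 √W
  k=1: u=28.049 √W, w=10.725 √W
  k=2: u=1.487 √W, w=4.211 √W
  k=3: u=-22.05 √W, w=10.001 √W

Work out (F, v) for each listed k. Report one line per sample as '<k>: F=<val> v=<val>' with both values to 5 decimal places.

k=0: u−w=-0.35800, u+w=6.70000; √(b/2)=4.53321, √(2b)=9.06642; F=4.53321×(-0.358)=-1.62289, v=6.70000/9.06642=0.73899
k=1: u−w=17.32400, u+w=38.77400; √(b/2)=4.53321, √(2b)=9.06642; F=4.53321×17.324=78.53334, v=38.77400/9.06642=4.27666
k=2: u−w=-2.72400, u+w=5.69800; √(b/2)=4.53321, √(2b)=9.06642; F=4.53321×(-2.724)=-12.34847, v=5.69800/9.06642=0.62847
k=3: u−w=-32.05100, u+w=-12.04900; √(b/2)=4.53321, √(2b)=9.06642; F=4.53321×(-32.051)=-145.29394, v=-12.04900/9.06642=-1.32897

0: F=-1.62289 v=0.73899
1: F=78.53334 v=4.27666
2: F=-12.34847 v=0.62847
3: F=-145.29394 v=-1.32897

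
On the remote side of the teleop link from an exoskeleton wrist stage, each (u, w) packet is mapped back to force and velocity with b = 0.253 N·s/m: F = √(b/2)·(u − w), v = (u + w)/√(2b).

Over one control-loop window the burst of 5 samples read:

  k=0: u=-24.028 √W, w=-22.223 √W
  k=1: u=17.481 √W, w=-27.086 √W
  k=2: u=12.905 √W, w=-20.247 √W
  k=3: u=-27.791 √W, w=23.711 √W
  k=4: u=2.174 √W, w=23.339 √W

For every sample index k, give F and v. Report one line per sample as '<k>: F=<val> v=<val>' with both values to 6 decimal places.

k=0: u−w=-1.805000, u+w=-46.251000; √(b/2)=0.355668, √(2b)=0.711337; F=0.355668×(-1.805)=-0.641981, v=-46.251000/0.711337=-65.019836
k=1: u−w=44.567000, u+w=-9.605000; √(b/2)=0.355668, √(2b)=0.711337; F=0.355668×44.567=15.851073, v=-9.605000/0.711337=-13.502746
k=2: u−w=33.152000, u+w=-7.342000; √(b/2)=0.355668, √(2b)=0.711337; F=0.355668×33.152=11.791118, v=-7.342000/0.711337=-10.321412
k=3: u−w=-51.502000, u+w=-4.080000; √(b/2)=0.355668, √(2b)=0.711337; F=0.355668×(-51.502)=-18.317633, v=-4.080000/0.711337=-5.735680
k=4: u−w=-21.165000, u+w=25.513000; √(b/2)=0.355668, √(2b)=0.711337; F=0.355668×(-21.165)=-7.527721, v=25.513000/0.711337=35.866275

0: F=-0.641981 v=-65.019836
1: F=15.851073 v=-13.502746
2: F=11.791118 v=-10.321412
3: F=-18.317633 v=-5.735680
4: F=-7.527721 v=35.866275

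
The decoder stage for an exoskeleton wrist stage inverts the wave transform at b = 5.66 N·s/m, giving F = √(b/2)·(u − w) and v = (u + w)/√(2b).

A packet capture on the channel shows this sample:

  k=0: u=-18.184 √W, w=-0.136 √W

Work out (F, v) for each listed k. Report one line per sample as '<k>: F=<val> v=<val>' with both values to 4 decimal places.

k=0: u−w=-18.0480, u+w=-18.3200; √(b/2)=1.6823, √(2b)=3.3645; F=1.6823×(-18.048)=-30.3614, v=-18.3200/3.3645=-5.4451

0: F=-30.3614 v=-5.4451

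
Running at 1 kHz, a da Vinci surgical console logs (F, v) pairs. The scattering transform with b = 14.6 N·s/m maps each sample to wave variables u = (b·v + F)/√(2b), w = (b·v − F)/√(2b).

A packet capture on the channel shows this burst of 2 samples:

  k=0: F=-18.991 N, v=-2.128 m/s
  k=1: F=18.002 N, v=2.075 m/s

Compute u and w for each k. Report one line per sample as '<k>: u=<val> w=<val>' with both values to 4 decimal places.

0: u=-9.2640 w=-2.2351
1: u=8.9378 w=2.2749

k=0: b·v=14.6×(-2.128)=-31.0688; √(2b)=5.4037; u=(-31.0688+(-18.991))/5.4037=-9.2640, w=(-31.0688−(-18.991))/5.4037=-2.2351
k=1: b·v=14.6×2.075=30.2950; √(2b)=5.4037; u=(30.2950+18.002)/5.4037=8.9378, w=(30.2950−18.002)/5.4037=2.2749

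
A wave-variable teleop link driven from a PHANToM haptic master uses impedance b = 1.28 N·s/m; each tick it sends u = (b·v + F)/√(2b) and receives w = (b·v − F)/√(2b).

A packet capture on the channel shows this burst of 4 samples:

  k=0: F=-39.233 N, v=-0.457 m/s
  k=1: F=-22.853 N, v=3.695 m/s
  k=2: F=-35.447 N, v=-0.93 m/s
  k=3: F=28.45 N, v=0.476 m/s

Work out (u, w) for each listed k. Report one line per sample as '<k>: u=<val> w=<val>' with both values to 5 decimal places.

0: u=-24.88622 w=24.15502
1: u=-11.32713 w=17.23912
2: u=-22.89837 w=21.41038
3: u=18.16205 w=-17.40045

k=0: b·v=1.28×(-0.457)=-0.58496; √(2b)=1.60000; u=(-0.58496+(-39.233))/1.60000=-24.88622, w=(-0.58496−(-39.233))/1.60000=24.15502
k=1: b·v=1.28×3.695=4.72960; √(2b)=1.60000; u=(4.72960+(-22.853))/1.60000=-11.32713, w=(4.72960−(-22.853))/1.60000=17.23912
k=2: b·v=1.28×(-0.93)=-1.19040; √(2b)=1.60000; u=(-1.19040+(-35.447))/1.60000=-22.89837, w=(-1.19040−(-35.447))/1.60000=21.41038
k=3: b·v=1.28×0.476=0.60928; √(2b)=1.60000; u=(0.60928+28.45)/1.60000=18.16205, w=(0.60928−28.45)/1.60000=-17.40045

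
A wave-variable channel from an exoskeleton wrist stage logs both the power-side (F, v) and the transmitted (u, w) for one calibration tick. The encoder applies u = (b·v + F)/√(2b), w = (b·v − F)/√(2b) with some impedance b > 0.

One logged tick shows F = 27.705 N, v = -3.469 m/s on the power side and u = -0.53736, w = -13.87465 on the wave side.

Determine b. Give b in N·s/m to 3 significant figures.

b = 8.63 N·s/m

u + w = -14.4120;  u + w = √(2b)·v, so √(2b) = -14.4120/(-3.469) = 4.1545.
b = (√(2b))²/2 = 17.2600/2 = 8.6300.
(Check via u − w = 2F/√(2b): u − w = 13.3373, 2F/√(2b) = 13.3373.)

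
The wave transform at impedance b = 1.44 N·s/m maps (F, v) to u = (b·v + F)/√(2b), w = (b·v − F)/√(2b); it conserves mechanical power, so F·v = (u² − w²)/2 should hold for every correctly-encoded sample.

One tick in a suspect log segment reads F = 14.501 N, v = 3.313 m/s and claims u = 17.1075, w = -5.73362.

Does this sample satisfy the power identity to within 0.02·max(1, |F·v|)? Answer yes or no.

no

F·v = 14.501×3.313 = 48.0418 W.
(u² − w²)/2 = (292.6666 − 32.8744)/2 = 129.8961 W.
|Δ| = 81.8543;  2% of max(1, |F·v|) = 0.9608.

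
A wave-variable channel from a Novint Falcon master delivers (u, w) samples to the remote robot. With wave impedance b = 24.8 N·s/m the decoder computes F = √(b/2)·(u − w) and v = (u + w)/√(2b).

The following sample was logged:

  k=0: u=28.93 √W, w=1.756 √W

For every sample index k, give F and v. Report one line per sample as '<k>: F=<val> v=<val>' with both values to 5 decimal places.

0: F=95.68953 v=4.35712

k=0: u−w=27.17400, u+w=30.68600; √(b/2)=3.52136, √(2b)=7.04273; F=3.52136×27.174=95.68953, v=30.68600/7.04273=4.35712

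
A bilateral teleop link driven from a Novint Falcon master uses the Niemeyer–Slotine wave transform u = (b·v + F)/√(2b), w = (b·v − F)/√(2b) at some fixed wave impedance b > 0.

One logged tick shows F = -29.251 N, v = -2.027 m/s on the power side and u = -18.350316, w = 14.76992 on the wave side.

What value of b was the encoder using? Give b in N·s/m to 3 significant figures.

b = 1.56 N·s/m

u + w = -3.580396;  u + w = √(2b)·v, so √(2b) = -3.580396/(-2.027) = 1.766352.
b = (√(2b))²/2 = 3.120000/2 = 1.560000.
(Check via u − w = 2F/√(2b): u − w = -33.120236, 2F/√(2b) = -33.120234.)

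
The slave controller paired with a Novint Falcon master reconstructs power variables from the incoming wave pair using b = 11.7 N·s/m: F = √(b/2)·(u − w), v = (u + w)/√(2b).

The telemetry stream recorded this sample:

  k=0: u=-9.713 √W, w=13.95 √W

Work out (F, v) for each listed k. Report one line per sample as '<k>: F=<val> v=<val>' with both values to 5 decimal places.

k=0: u−w=-23.66300, u+w=4.23700; √(b/2)=2.41868, √(2b)=4.83735; F=2.41868×(-23.663)=-57.23316, v=4.23700/4.83735=0.87589

0: F=-57.23316 v=0.87589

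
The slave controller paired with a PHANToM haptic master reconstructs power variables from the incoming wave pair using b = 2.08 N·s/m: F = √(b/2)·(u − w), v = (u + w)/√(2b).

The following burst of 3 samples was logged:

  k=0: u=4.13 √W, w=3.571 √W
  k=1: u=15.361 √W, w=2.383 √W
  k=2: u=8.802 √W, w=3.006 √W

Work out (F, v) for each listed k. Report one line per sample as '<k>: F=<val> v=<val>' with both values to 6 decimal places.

0: F=0.570070 v=3.775726
1: F=13.235015 v=8.699712
2: F=5.910783 v=5.789348

k=0: u−w=0.559000, u+w=7.701000; √(b/2)=1.019804, √(2b)=2.039608; F=1.019804×0.559=0.570070, v=7.701000/2.039608=3.775726
k=1: u−w=12.978000, u+w=17.744000; √(b/2)=1.019804, √(2b)=2.039608; F=1.019804×12.978=13.235015, v=17.744000/2.039608=8.699712
k=2: u−w=5.796000, u+w=11.808000; √(b/2)=1.019804, √(2b)=2.039608; F=1.019804×5.796=5.910783, v=11.808000/2.039608=5.789348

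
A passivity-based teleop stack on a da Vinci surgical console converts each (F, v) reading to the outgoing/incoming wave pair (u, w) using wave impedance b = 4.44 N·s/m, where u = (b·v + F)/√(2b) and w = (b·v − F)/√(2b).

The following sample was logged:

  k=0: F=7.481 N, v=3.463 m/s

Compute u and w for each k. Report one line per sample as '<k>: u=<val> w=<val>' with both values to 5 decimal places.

0: u=7.67021 w=2.64929

k=0: b·v=4.44×3.463=15.37572; √(2b)=2.97993; u=(15.37572+7.481)/2.97993=7.67021, w=(15.37572−7.481)/2.97993=2.64929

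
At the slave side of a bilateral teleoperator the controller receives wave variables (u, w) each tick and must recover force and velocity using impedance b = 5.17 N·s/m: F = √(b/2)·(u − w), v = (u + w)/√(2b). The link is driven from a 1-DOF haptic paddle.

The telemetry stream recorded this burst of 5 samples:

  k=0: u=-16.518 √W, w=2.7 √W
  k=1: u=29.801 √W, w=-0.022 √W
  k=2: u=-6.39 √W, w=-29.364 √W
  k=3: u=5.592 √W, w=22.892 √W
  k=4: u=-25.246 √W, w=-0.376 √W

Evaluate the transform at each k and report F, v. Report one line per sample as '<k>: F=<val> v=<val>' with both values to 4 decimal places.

k=0: u−w=-19.2180, u+w=-13.8180; √(b/2)=1.6078, √(2b)=3.2156; F=1.6078×(-19.218)=-30.8986, v=-13.8180/3.2156=-4.2972
k=1: u−w=29.8230, u+w=29.7790; √(b/2)=1.6078, √(2b)=3.2156; F=1.6078×29.823=47.9492, v=29.7790/3.2156=9.2608
k=2: u−w=22.9740, u+w=-35.7540; √(b/2)=1.6078, √(2b)=3.2156; F=1.6078×22.974=36.9374, v=-35.7540/3.2156=-11.1190
k=3: u−w=-17.3000, u+w=28.4840; √(b/2)=1.6078, √(2b)=3.2156; F=1.6078×(-17.3)=-27.8148, v=28.4840/3.2156=8.8581
k=4: u−w=-24.8700, u+w=-25.6220; √(b/2)=1.6078, √(2b)=3.2156; F=1.6078×(-24.87)=-39.9858, v=-25.6220/3.2156=-7.9681

0: F=-30.8986 v=-4.2972
1: F=47.9492 v=9.2608
2: F=36.9374 v=-11.1190
3: F=-27.8148 v=8.8581
4: F=-39.9858 v=-7.9681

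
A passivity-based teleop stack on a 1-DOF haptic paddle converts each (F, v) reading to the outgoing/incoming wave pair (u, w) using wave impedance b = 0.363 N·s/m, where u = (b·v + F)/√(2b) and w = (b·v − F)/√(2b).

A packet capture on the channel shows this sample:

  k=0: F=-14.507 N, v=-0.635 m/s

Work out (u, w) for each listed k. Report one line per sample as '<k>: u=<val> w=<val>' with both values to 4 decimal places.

0: u=-17.2964 w=16.7553

k=0: b·v=0.363×(-0.635)=-0.2305; √(2b)=0.8521; u=(-0.2305+(-14.507))/0.8521=-17.2964, w=(-0.2305−(-14.507))/0.8521=16.7553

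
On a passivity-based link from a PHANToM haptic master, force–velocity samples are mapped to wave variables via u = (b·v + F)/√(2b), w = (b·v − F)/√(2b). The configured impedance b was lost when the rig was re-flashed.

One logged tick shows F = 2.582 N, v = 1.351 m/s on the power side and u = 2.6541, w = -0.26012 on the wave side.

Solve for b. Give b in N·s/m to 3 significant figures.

u + w = 2.3940;  u + w = √(2b)·v, so √(2b) = 2.3940/1.351 = 1.7720.
b = (√(2b))²/2 = 3.1400/2 = 1.5700.
(Check via u − w = 2F/√(2b): u − w = 2.9142, 2F/√(2b) = 2.9142.)

b = 1.57 N·s/m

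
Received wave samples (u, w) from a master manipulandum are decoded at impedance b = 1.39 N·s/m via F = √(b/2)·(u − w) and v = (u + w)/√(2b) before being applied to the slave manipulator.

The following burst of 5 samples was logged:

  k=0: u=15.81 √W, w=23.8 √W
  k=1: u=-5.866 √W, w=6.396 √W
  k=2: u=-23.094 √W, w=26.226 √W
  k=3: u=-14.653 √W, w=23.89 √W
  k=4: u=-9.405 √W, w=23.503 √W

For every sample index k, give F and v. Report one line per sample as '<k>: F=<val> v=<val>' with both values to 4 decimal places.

k=0: u−w=-7.9900, u+w=39.6100; √(b/2)=0.8337, √(2b)=1.6673; F=0.8337×(-7.99)=-6.6610, v=39.6100/1.6673=23.7565
k=1: u−w=-12.2620, u+w=0.5300; √(b/2)=0.8337, √(2b)=1.6673; F=0.8337×(-12.262)=-10.2224, v=0.5300/1.6673=0.3179
k=2: u−w=-49.3200, u+w=3.1320; √(b/2)=0.8337, √(2b)=1.6673; F=0.8337×(-49.32)=-41.1164, v=3.1320/1.6673=1.8784
k=3: u−w=-38.5430, u+w=9.2370; √(b/2)=0.8337, √(2b)=1.6673; F=0.8337×(-38.543)=-32.1320, v=9.2370/1.6673=5.5400
k=4: u−w=-32.9080, u+w=14.0980; √(b/2)=0.8337, √(2b)=1.6673; F=0.8337×(-32.908)=-27.4343, v=14.0980/1.6673=8.4554

0: F=-6.6610 v=23.7565
1: F=-10.2224 v=0.3179
2: F=-41.1164 v=1.8784
3: F=-32.1320 v=5.5400
4: F=-27.4343 v=8.4554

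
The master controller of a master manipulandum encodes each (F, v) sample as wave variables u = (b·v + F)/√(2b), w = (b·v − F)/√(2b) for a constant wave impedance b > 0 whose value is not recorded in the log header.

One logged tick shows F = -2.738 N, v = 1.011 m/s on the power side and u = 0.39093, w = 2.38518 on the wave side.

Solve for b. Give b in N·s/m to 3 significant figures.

u + w = 2.7761;  u + w = √(2b)·v, so √(2b) = 2.7761/1.011 = 2.7459.
b = (√(2b))²/2 = 7.5400/2 = 3.7700.
(Check via u − w = 2F/√(2b): u − w = -1.9943, 2F/√(2b) = -1.9942.)

b = 3.77 N·s/m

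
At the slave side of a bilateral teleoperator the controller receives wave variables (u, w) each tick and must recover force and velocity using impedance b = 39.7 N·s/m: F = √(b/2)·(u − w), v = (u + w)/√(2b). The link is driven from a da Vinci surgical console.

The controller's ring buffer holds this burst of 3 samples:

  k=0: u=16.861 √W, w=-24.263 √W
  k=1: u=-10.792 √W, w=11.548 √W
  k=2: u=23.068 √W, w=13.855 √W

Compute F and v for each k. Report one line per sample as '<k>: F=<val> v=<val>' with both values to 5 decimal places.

0: F=183.22115 v=-0.83069
1: F=-99.53216 v=0.08484
2: F=41.04699 v=4.14368

k=0: u−w=41.12400, u+w=-7.40200; √(b/2)=4.45533, √(2b)=8.91067; F=4.45533×41.124=183.22115, v=-7.40200/8.91067=-0.83069
k=1: u−w=-22.34000, u+w=0.75600; √(b/2)=4.45533, √(2b)=8.91067; F=4.45533×(-22.34)=-99.53216, v=0.75600/8.91067=0.08484
k=2: u−w=9.21300, u+w=36.92300; √(b/2)=4.45533, √(2b)=8.91067; F=4.45533×9.213=41.04699, v=36.92300/8.91067=4.14368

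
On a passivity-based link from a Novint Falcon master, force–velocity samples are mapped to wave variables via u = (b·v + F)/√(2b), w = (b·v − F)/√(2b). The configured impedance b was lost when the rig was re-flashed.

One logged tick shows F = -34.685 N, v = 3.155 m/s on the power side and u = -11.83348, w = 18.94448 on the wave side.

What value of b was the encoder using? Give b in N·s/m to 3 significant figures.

b = 2.54 N·s/m

u + w = 7.1110;  u + w = √(2b)·v, so √(2b) = 7.1110/3.155 = 2.2539.
b = (√(2b))²/2 = 5.0800/2 = 2.5400.
(Check via u − w = 2F/√(2b): u − w = -30.7780, 2F/√(2b) = -30.7780.)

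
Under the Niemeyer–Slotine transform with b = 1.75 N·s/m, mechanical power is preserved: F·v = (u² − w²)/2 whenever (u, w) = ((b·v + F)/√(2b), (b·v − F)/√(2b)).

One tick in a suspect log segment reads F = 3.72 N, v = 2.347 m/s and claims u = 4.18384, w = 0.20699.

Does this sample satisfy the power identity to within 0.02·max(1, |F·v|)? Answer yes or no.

F·v = 3.72×2.347 = 8.73084 W.
(u² − w²)/2 = (17.50452 − 0.04284)/2 = 8.73084 W.
|Δ| = 0.00000;  2% of max(1, |F·v|) = 0.17462.

yes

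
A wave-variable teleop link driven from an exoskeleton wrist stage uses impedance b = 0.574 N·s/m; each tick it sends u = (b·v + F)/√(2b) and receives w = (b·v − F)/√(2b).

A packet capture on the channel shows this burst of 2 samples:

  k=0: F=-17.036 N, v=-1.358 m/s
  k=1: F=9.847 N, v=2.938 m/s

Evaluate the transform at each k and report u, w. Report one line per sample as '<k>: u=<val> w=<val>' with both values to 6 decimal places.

0: u=-16.627497 w=15.172471
1: u=10.764327 w=-7.616413

k=0: b·v=0.574×(-1.358)=-0.779492; √(2b)=1.071448; u=(-0.779492+(-17.036))/1.071448=-16.627497, w=(-0.779492−(-17.036))/1.071448=15.172471
k=1: b·v=0.574×2.938=1.686412; √(2b)=1.071448; u=(1.686412+9.847)/1.071448=10.764327, w=(1.686412−9.847)/1.071448=-7.616413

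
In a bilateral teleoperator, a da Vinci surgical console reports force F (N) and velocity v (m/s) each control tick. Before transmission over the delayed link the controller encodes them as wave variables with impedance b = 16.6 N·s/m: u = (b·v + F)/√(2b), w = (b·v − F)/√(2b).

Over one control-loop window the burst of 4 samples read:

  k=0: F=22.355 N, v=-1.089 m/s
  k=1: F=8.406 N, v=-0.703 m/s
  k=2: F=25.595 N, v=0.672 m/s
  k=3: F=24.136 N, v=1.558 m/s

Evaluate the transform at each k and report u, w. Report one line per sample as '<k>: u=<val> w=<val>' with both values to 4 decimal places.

0: u=0.7424 w=-7.0171
1: u=-0.5664 w=-3.4842
2: u=6.3781 w=-2.5061
3: u=8.6774 w=0.2997

k=0: b·v=16.6×(-1.089)=-18.0774; √(2b)=5.7619; u=(-18.0774+22.355)/5.7619=0.7424, w=(-18.0774−22.355)/5.7619=-7.0171
k=1: b·v=16.6×(-0.703)=-11.6698; √(2b)=5.7619; u=(-11.6698+8.406)/5.7619=-0.5664, w=(-11.6698−8.406)/5.7619=-3.4842
k=2: b·v=16.6×0.672=11.1552; √(2b)=5.7619; u=(11.1552+25.595)/5.7619=6.3781, w=(11.1552−25.595)/5.7619=-2.5061
k=3: b·v=16.6×1.558=25.8628; √(2b)=5.7619; u=(25.8628+24.136)/5.7619=8.6774, w=(25.8628−24.136)/5.7619=0.2997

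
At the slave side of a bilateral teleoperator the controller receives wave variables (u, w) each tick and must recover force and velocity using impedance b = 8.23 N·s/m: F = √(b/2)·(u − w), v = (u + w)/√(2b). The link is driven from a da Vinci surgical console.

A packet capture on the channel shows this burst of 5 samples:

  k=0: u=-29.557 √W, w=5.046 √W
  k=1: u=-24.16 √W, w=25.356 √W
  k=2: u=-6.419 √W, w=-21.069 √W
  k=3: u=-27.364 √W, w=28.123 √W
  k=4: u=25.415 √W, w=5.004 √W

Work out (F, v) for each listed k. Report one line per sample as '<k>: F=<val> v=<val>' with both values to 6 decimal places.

k=0: u−w=-34.603000, u+w=-24.511000; √(b/2)=2.028546, √(2b)=4.057093; F=2.028546×(-34.603)=-70.193787, v=-24.511000/4.057093=-6.041519
k=1: u−w=-49.516000, u+w=1.196000; √(b/2)=2.028546, √(2b)=4.057093; F=2.028546×(-49.516)=-100.445497, v=1.196000/4.057093=0.294792
k=2: u−w=14.650000, u+w=-27.488000; √(b/2)=2.028546, √(2b)=4.057093; F=2.028546×14.65=29.718203, v=-27.488000/4.057093=-6.775295
k=3: u−w=-55.487000, u+w=0.759000; √(b/2)=2.028546, √(2b)=4.057093; F=2.028546×(-55.487)=-112.557947, v=0.759000/4.057093=0.187080
k=4: u−w=20.411000, u+w=30.419000; √(b/2)=2.028546, √(2b)=4.057093; F=2.028546×20.411=41.404658, v=30.419000/4.057093=7.497734

0: F=-70.193787 v=-6.041519
1: F=-100.445497 v=0.294792
2: F=29.718203 v=-6.775295
3: F=-112.557947 v=0.187080
4: F=41.404658 v=7.497734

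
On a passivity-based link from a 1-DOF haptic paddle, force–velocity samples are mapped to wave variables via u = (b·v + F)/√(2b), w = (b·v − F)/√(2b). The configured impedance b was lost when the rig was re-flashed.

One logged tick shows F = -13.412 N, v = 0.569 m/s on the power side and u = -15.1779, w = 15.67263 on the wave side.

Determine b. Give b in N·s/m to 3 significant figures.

b = 0.378 N·s/m

u + w = 0.49473;  u + w = √(2b)·v, so √(2b) = 0.49473/0.569 = 0.86947.
b = (√(2b))²/2 = 0.75598/2 = 0.37799.
(Check via u − w = 2F/√(2b): u − w = -30.85053, 2F/√(2b) = -30.85088.)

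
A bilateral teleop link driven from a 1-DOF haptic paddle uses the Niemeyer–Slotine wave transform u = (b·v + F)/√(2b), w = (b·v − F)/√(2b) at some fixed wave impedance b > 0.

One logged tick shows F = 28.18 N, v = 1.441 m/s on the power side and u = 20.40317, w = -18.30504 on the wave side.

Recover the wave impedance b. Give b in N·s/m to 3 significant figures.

b = 1.06 N·s/m

u + w = 2.0981;  u + w = √(2b)·v, so √(2b) = 2.0981/1.441 = 1.4560.
b = (√(2b))²/2 = 2.1200/2 = 1.0600.
(Check via u − w = 2F/√(2b): u − w = 38.7082, 2F/√(2b) = 38.7082.)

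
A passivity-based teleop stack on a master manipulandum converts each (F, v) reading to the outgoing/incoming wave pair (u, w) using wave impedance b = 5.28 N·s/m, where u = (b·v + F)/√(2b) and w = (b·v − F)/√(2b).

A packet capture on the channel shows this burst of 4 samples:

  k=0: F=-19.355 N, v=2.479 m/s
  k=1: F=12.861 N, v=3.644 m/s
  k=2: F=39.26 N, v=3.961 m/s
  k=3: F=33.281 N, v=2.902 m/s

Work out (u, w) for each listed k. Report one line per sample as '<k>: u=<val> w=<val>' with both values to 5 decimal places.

0: u=-1.92819 w=9.98399
1: u=9.87850 w=1.96310
2: u=18.51729 w=-5.64557
3: u=14.95671 w=-5.52633

k=0: b·v=5.28×2.479=13.08912; √(2b)=3.24962; u=(13.08912+(-19.355))/3.24962=-1.92819, w=(13.08912−(-19.355))/3.24962=9.98399
k=1: b·v=5.28×3.644=19.24032; √(2b)=3.24962; u=(19.24032+12.861)/3.24962=9.87850, w=(19.24032−12.861)/3.24962=1.96310
k=2: b·v=5.28×3.961=20.91408; √(2b)=3.24962; u=(20.91408+39.26)/3.24962=18.51729, w=(20.91408−39.26)/3.24962=-5.64557
k=3: b·v=5.28×2.902=15.32256; √(2b)=3.24962; u=(15.32256+33.281)/3.24962=14.95671, w=(15.32256−33.281)/3.24962=-5.52633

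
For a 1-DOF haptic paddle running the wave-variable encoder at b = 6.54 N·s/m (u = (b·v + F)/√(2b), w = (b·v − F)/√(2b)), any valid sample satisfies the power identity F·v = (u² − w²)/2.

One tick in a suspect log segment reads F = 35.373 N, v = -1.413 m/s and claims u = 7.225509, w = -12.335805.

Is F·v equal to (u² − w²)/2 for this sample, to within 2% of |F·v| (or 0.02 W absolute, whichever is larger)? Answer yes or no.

F·v = 35.373×(-1.413) = -49.982049 W.
(u² − w²)/2 = (52.207980 − 152.172085)/2 = -49.982052 W.
|Δ| = 0.000003;  2% of max(1, |F·v|) = 0.999641.

yes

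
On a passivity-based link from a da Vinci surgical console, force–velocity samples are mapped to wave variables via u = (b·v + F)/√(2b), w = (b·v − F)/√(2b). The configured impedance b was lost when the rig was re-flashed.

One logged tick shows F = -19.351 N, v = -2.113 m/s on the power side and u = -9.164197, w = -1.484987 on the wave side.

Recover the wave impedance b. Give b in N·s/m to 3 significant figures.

b = 12.7 N·s/m

u + w = -10.649184;  u + w = √(2b)·v, so √(2b) = -10.649184/(-2.113) = 5.039841.
b = (√(2b))²/2 = 25.399997/2 = 12.699999.
(Check via u − w = 2F/√(2b): u − w = -7.679210, 2F/√(2b) = -7.679211.)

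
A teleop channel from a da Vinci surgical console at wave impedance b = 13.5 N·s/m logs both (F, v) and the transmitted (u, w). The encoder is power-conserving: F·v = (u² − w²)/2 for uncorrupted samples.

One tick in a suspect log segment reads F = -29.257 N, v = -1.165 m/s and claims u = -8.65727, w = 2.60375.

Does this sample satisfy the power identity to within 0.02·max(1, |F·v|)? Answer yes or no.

F·v = (-29.257)×(-1.165) = 34.08441 W.
(u² − w²)/2 = (74.94832 − 6.77951)/2 = 34.08440 W.
|Δ| = 0.00000;  2% of max(1, |F·v|) = 0.68169.

yes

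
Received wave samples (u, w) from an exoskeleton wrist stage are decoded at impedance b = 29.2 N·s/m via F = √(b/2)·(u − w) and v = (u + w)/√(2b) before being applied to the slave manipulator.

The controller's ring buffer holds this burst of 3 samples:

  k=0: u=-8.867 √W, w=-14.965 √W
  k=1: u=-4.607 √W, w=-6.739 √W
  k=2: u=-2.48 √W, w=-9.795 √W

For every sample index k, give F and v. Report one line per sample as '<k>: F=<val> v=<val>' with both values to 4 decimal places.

k=0: u−w=6.0980, u+w=-23.8320; √(b/2)=3.8210, √(2b)=7.6420; F=3.8210×6.098=23.3004, v=-23.8320/7.6420=-3.1186
k=1: u−w=2.1320, u+w=-11.3460; √(b/2)=3.8210, √(2b)=7.6420; F=3.8210×2.132=8.1464, v=-11.3460/7.6420=-1.4847
k=2: u−w=7.3150, u+w=-12.2750; √(b/2)=3.8210, √(2b)=7.6420; F=3.8210×7.315=27.9506, v=-12.2750/7.6420=-1.6063

0: F=23.3004 v=-3.1186
1: F=8.1464 v=-1.4847
2: F=27.9506 v=-1.6063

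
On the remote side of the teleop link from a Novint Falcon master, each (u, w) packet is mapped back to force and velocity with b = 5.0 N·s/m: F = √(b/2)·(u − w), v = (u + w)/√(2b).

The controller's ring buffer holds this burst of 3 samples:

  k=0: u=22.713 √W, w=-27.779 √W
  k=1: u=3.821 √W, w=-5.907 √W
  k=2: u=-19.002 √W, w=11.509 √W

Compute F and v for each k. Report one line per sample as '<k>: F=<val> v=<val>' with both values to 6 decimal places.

k=0: u−w=50.492000, u+w=-5.066000; √(b/2)=1.581139, √(2b)=3.162278; F=1.581139×50.492=79.834862, v=-5.066000/3.162278=-1.602010
k=1: u−w=9.728000, u+w=-2.086000; √(b/2)=1.581139, √(2b)=3.162278; F=1.581139×9.728=15.381319, v=-2.086000/3.162278=-0.659651
k=2: u−w=-30.511000, u+w=-7.493000; √(b/2)=1.581139, √(2b)=3.162278; F=1.581139×(-30.511)=-48.242127, v=-7.493000/3.162278=-2.369495

0: F=79.834862 v=-1.602010
1: F=15.381319 v=-0.659651
2: F=-48.242127 v=-2.369495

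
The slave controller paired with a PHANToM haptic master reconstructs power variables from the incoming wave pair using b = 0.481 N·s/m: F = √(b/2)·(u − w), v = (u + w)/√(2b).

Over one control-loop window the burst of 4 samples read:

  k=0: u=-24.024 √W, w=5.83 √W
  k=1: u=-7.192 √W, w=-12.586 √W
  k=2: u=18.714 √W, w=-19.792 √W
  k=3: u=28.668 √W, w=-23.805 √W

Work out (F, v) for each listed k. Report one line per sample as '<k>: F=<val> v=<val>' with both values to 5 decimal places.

0: F=-14.64064 v=-18.54986
1: F=2.64526 v=-20.16484
2: F=18.88365 v=-1.09908
3: F=25.73318 v=4.95812

k=0: u−w=-29.85400, u+w=-18.19400; √(b/2)=0.49041, √(2b)=0.98082; F=0.49041×(-29.854)=-14.64064, v=-18.19400/0.98082=-18.54986
k=1: u−w=5.39400, u+w=-19.77800; √(b/2)=0.49041, √(2b)=0.98082; F=0.49041×5.394=2.64526, v=-19.77800/0.98082=-20.16484
k=2: u−w=38.50600, u+w=-1.07800; √(b/2)=0.49041, √(2b)=0.98082; F=0.49041×38.506=18.88365, v=-1.07800/0.98082=-1.09908
k=3: u−w=52.47300, u+w=4.86300; √(b/2)=0.49041, √(2b)=0.98082; F=0.49041×52.473=25.73318, v=4.86300/0.98082=4.95812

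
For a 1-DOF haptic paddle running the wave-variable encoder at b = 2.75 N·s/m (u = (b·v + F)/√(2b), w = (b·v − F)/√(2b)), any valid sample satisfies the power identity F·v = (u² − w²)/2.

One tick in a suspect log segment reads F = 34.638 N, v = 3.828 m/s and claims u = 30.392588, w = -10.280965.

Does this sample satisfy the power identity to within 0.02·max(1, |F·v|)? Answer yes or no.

no

F·v = 34.638×3.828 = 132.594264 W.
(u² − w²)/2 = (923.709405 − 105.698241)/2 = 409.005582 W.
|Δ| = 276.411318;  2% of max(1, |F·v|) = 2.651885.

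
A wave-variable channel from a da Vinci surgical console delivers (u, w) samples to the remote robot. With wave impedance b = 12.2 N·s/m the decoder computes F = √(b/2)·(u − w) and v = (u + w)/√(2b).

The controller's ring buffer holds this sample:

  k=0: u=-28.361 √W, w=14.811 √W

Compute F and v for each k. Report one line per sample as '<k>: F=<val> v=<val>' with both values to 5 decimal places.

k=0: u−w=-43.17200, u+w=-13.55000; √(b/2)=2.46982, √(2b)=4.93964; F=2.46982×(-43.172)=-106.62697, v=-13.55000/4.93964=-2.74312

0: F=-106.62697 v=-2.74312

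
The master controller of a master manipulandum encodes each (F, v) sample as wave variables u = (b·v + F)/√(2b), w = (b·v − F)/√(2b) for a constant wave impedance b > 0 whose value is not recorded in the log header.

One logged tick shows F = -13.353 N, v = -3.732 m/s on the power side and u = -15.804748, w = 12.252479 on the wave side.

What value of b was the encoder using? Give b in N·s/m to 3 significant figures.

u + w = -3.552269;  u + w = √(2b)·v, so √(2b) = -3.552269/(-3.732) = 0.951841.
b = (√(2b))²/2 = 0.906000/2 = 0.453000.
(Check via u − w = 2F/√(2b): u − w = -28.057227, 2F/√(2b) = -28.057220.)

b = 0.453 N·s/m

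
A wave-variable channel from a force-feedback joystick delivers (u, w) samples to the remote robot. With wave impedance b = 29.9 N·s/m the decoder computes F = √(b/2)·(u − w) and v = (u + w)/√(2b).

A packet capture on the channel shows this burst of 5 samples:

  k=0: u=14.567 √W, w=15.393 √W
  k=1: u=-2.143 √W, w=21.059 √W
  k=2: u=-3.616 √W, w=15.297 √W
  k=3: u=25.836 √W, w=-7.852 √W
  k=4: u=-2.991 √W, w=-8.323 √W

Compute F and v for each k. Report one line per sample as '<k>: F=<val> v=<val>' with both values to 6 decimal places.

k=0: u−w=-0.826000, u+w=29.960000; √(b/2)=3.866523, √(2b)=7.733046; F=3.866523×(-0.826)=-3.193748, v=29.960000/7.733046=3.874282
k=1: u−w=-23.202000, u+w=18.916000; √(b/2)=3.866523, √(2b)=7.733046; F=3.866523×(-23.202)=-89.711066, v=18.916000/7.733046=2.446125
k=2: u−w=-18.913000, u+w=11.681000; √(b/2)=3.866523, √(2b)=7.733046; F=3.866523×(-18.913)=-73.127549, v=11.681000/7.733046=1.510530
k=3: u−w=33.688000, u+w=17.984000; √(b/2)=3.866523, √(2b)=7.733046; F=3.866523×33.688=130.255426, v=17.984000/7.733046=2.325604
k=4: u−w=5.332000, u+w=-11.314000; √(b/2)=3.866523, √(2b)=7.733046; F=3.866523×5.332=20.616301, v=-11.314000/7.733046=-1.463072

0: F=-3.193748 v=3.874282
1: F=-89.711066 v=2.446125
2: F=-73.127549 v=1.510530
3: F=130.255426 v=2.325604
4: F=20.616301 v=-1.463072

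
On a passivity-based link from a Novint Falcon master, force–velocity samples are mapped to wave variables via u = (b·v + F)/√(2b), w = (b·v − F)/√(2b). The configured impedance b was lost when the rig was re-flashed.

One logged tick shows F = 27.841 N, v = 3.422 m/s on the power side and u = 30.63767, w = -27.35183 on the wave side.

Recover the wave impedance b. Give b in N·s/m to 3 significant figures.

u + w = 3.2858;  u + w = √(2b)·v, so √(2b) = 3.2858/3.422 = 0.9602.
b = (√(2b))²/2 = 0.9220/2 = 0.4610.
(Check via u − w = 2F/√(2b): u − w = 57.9895, 2F/√(2b) = 57.9894.)

b = 0.461 N·s/m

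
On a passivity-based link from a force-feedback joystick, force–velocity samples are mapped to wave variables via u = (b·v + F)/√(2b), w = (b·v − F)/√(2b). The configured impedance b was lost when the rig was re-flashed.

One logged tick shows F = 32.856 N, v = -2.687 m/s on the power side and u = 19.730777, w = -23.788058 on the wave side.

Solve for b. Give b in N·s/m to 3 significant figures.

b = 1.14 N·s/m

u + w = -4.057281;  u + w = √(2b)·v, so √(2b) = -4.057281/(-2.687) = 1.509967.
b = (√(2b))²/2 = 2.280000/2 = 1.140000.
(Check via u − w = 2F/√(2b): u − w = 43.518835, 2F/√(2b) = 43.518835.)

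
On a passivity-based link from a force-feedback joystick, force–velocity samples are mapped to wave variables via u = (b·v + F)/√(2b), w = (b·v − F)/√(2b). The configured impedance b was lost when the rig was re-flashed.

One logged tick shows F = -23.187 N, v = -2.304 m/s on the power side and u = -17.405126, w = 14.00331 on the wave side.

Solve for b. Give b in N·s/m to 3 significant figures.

b = 1.09 N·s/m

u + w = -3.401816;  u + w = √(2b)·v, so √(2b) = -3.401816/(-2.304) = 1.476483.
b = (√(2b))²/2 = 2.180001/2 = 1.090000.
(Check via u − w = 2F/√(2b): u − w = -31.408436, 2F/√(2b) = -31.408429.)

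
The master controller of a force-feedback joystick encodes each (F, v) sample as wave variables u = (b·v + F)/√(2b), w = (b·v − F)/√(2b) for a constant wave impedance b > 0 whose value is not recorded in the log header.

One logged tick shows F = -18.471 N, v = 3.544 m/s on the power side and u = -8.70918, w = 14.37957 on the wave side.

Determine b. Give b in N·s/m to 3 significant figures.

b = 1.28 N·s/m

u + w = 5.67039;  u + w = √(2b)·v, so √(2b) = 5.67039/3.544 = 1.60000.
b = (√(2b))²/2 = 2.55999/2 = 1.28000.
(Check via u − w = 2F/√(2b): u − w = -23.08875, 2F/√(2b) = -23.08879.)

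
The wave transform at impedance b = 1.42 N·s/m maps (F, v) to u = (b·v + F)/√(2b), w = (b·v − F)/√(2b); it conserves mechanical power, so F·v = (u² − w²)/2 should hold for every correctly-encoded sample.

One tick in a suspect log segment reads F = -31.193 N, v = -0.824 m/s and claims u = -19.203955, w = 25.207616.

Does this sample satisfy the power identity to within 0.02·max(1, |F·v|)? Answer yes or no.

no

F·v = (-31.193)×(-0.824) = 25.703032 W.
(u² − w²)/2 = (368.791888 − 635.423904)/2 = -133.316008 W.
|Δ| = 159.019040;  2% of max(1, |F·v|) = 0.514061.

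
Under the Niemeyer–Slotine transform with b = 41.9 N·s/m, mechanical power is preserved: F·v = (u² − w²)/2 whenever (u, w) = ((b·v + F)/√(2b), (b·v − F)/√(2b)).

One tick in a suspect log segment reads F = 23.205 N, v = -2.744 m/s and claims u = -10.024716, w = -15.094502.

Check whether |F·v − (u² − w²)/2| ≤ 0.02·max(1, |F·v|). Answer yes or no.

yes

F·v = 23.205×(-2.744) = -63.674520 W.
(u² − w²)/2 = (100.494931 − 227.843991)/2 = -63.674530 W.
|Δ| = 0.000010;  2% of max(1, |F·v|) = 1.273490.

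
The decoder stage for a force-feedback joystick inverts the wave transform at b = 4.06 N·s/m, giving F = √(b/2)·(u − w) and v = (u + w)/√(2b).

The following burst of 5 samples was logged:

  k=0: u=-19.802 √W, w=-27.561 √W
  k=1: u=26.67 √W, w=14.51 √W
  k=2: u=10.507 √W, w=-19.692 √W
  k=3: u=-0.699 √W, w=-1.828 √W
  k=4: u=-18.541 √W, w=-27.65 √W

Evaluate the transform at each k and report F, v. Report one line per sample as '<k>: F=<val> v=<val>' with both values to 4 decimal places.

0: F=11.0549 v=-16.6212
1: F=17.3253 v=14.4513
2: F=43.0270 v=-3.2233
3: F=1.6086 v=-0.8868
4: F=12.9783 v=-16.2099

k=0: u−w=7.7590, u+w=-47.3630; √(b/2)=1.4248, √(2b)=2.8496; F=1.4248×7.759=11.0549, v=-47.3630/2.8496=-16.6212
k=1: u−w=12.1600, u+w=41.1800; √(b/2)=1.4248, √(2b)=2.8496; F=1.4248×12.16=17.3253, v=41.1800/2.8496=14.4513
k=2: u−w=30.1990, u+w=-9.1850; √(b/2)=1.4248, √(2b)=2.8496; F=1.4248×30.199=43.0270, v=-9.1850/2.8496=-3.2233
k=3: u−w=1.1290, u+w=-2.5270; √(b/2)=1.4248, √(2b)=2.8496; F=1.4248×1.129=1.6086, v=-2.5270/2.8496=-0.8868
k=4: u−w=9.1090, u+w=-46.1910; √(b/2)=1.4248, √(2b)=2.8496; F=1.4248×9.109=12.9783, v=-46.1910/2.8496=-16.2099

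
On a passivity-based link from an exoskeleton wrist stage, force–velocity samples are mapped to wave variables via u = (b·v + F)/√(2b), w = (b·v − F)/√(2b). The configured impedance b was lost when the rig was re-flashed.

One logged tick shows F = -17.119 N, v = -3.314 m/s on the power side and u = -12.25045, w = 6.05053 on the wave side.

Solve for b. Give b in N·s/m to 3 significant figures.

u + w = -6.1999;  u + w = √(2b)·v, so √(2b) = -6.1999/(-3.314) = 1.8708.
b = (√(2b))²/2 = 3.5000/2 = 1.7500.
(Check via u − w = 2F/√(2b): u − w = -18.3010, 2F/√(2b) = -18.3010.)

b = 1.75 N·s/m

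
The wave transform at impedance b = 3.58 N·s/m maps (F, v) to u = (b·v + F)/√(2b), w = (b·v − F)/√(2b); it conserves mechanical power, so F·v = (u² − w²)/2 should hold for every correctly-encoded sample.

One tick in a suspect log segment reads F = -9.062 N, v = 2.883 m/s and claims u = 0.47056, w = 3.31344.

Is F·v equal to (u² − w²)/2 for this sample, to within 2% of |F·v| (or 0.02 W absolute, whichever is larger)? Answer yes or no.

F·v = (-9.062)×2.883 = -26.1257 W.
(u² − w²)/2 = (0.2214 − 10.9789)/2 = -5.3787 W.
|Δ| = 20.7470;  2% of max(1, |F·v|) = 0.5225.

no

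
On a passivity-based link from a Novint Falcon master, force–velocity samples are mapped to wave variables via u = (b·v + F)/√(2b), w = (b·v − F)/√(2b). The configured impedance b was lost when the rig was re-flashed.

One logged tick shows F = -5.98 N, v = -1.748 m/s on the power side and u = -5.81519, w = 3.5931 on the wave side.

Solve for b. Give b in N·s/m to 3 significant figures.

u + w = -2.22209;  u + w = √(2b)·v, so √(2b) = -2.22209/(-1.748) = 1.27122.
b = (√(2b))²/2 = 1.61600/2 = 0.80800.
(Check via u − w = 2F/√(2b): u − w = -9.40829, 2F/√(2b) = -9.40830.)

b = 0.808 N·s/m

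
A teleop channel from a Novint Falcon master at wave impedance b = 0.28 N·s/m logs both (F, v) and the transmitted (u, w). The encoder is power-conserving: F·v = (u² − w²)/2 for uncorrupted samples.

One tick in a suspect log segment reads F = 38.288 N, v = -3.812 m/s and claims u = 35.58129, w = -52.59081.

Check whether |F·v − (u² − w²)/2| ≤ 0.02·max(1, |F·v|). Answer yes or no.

F·v = 38.288×(-3.812) = -145.9539 W.
(u² − w²)/2 = (1266.0282 − 2765.7933)/2 = -749.8825 W.
|Δ| = 603.9287;  2% of max(1, |F·v|) = 2.9191.

no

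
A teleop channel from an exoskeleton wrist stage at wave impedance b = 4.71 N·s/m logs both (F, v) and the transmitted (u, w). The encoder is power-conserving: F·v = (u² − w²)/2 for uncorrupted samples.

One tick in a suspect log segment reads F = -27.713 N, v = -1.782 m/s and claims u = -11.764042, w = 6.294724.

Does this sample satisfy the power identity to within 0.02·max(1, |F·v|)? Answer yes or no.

F·v = (-27.713)×(-1.782) = 49.384566 W.
(u² − w²)/2 = (138.392684 − 39.623550)/2 = 49.384567 W.
|Δ| = 0.000001;  2% of max(1, |F·v|) = 0.987691.

yes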